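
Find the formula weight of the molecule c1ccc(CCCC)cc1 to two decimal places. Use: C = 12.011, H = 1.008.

Molecular formula: C10H14.
M = 10×12.011 + 14×1.008 = 134.22 g/mol.

134.22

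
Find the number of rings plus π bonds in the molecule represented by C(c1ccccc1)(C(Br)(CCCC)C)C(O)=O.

Molecular formula from the SMILES: C14H19BrO2.
DoU = (2C + 2 + N − H − X)/2 = (2·14 + 2 + 0 − 19 − 1)/2 = 10/2 = 5.
(Structurally: 1 ring(s) + 4 π bond(s) = 5.)

5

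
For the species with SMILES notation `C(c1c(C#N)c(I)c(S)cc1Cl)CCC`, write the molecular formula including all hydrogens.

C11H11ClINS

Heavy atoms from the SMILES: 11 C, 1 Cl, 1 I, 1 N, 1 S.
Implicit hydrogens by atom environment:
  5 × C (aromatic): no H
  3 × C: 2 H each → 6
  1 × C: 3 H
  1 × C (aromatic): 1 H
  1 × C: no H
  1 × Cl: no H
  1 × I: no H
  1 × N: no H
  1 × S: 1 H
  Total hydrogens = 11.
Molecular formula: C11H11ClINS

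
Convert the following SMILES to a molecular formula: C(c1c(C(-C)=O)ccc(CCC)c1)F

Heavy atoms from the SMILES: 12 C, 1 F, 1 O.
Implicit hydrogens by atom environment:
  3 × C: 2 H each → 6
  3 × C (aromatic): 1 H each → 3
  3 × C (aromatic): no H
  2 × C: 3 H each → 6
  1 × C: no H
  1 × F: no H
  1 × O: no H
  Total hydrogens = 15.
Molecular formula: C12H15FO

C12H15FO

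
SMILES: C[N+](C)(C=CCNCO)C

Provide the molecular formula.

Heavy atoms from the SMILES: 7 C, 2 N, 1 O.
Implicit hydrogens by atom environment:
  3 × C: 3 H each → 9
  2 × C: 2 H each → 4
  2 × C: 1 H each → 2
  1 × N: 1 H
  1 × N (charge +1): no H
  1 × O: 1 H
  Total hydrogens = 17.
Net charge +1.
Molecular formula: C7H17N2O+

C7H17N2O+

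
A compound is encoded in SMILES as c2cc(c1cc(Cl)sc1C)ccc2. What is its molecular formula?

Heavy atoms from the SMILES: 11 C, 1 Cl, 1 S.
Implicit hydrogens by atom environment:
  6 × C (aromatic): 1 H each → 6
  4 × C (aromatic): no H
  1 × C: 3 H
  1 × Cl: no H
  1 × S (aromatic): no H
  Total hydrogens = 9.
Molecular formula: C11H9ClS

C11H9ClS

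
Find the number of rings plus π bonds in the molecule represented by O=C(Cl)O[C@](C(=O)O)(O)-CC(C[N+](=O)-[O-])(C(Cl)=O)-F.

4

Molecular formula from the SMILES: C7H6Cl2FNO8.
DoU = (2C + 2 + N − H − X)/2 = (2·7 + 2 + 1 − 6 − 3)/2 = 8/2 = 4.
(Structurally: 0 ring(s) + 4 π bond(s) = 4.)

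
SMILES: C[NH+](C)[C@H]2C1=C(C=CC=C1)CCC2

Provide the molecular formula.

Heavy atoms from the SMILES: 12 C, 1 N.
Implicit hydrogens by atom environment:
  4 × C (aromatic): 1 H each → 4
  3 × C: 2 H each → 6
  2 × C: 3 H each → 6
  2 × C (aromatic): no H
  1 × C: 1 H
  1 × N (charge +1): 1 H
  Total hydrogens = 18.
Net charge +1.
Molecular formula: C12H18N+

C12H18N+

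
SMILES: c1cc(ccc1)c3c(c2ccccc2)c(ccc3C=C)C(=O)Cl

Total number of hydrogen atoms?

15

Hydrogens are implicit in SMILES; fill each atom to its normal valence:
  12 × C (aromatic): 1 H each → 12
  6 × C (aromatic): no H
  1 × C: 2 H
  1 × C: 1 H
  1 × C: no H
  1 × Cl: no H
  1 × O: no H
  Total hydrogens = 15.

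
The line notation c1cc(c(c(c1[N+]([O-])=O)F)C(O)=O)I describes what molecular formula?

C7H3FINO4

Heavy atoms from the SMILES: 7 C, 1 F, 1 I, 1 N, 4 O.
Implicit hydrogens by atom environment:
  4 × C (aromatic): no H
  2 × C (aromatic): 1 H each → 2
  2 × O: no H
  1 × C: no H
  1 × F: no H
  1 × I: no H
  1 × N (charge +1): no H
  1 × O: 1 H
  1 × O (charge -1): no H
  Total hydrogens = 3.
Molecular formula: C7H3FINO4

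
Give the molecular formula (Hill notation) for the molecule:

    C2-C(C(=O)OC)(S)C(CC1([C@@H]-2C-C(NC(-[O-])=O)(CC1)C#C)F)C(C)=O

Heavy atoms from the SMILES: 17 C, 1 F, 1 N, 5 O, 1 S.
Implicit hydrogens by atom environment:
  7 × C: no H
  5 × C: 2 H each → 10
  4 × O: no H
  3 × C: 1 H each → 3
  2 × C: 3 H each → 6
  1 × F: no H
  1 × N: 1 H
  1 × O (charge -1): no H
  1 × S: 1 H
  Total hydrogens = 21.
Net charge -1.
Molecular formula: C17H21FNO5S-

C17H21FNO5S-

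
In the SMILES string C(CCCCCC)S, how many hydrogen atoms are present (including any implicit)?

Hydrogens are implicit in SMILES; fill each atom to its normal valence:
  6 × C: 2 H each → 12
  1 × C: 3 H
  1 × S: 1 H
  Total hydrogens = 16.

16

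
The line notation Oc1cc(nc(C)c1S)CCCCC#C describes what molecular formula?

C12H15NOS

Heavy atoms from the SMILES: 12 C, 1 N, 1 O, 1 S.
Implicit hydrogens by atom environment:
  4 × C: 2 H each → 8
  4 × C (aromatic): no H
  1 × C: 3 H
  1 × C (aromatic): 1 H
  1 × C: 1 H
  1 × C: no H
  1 × N (aromatic): no H
  1 × O: 1 H
  1 × S: 1 H
  Total hydrogens = 15.
Molecular formula: C12H15NOS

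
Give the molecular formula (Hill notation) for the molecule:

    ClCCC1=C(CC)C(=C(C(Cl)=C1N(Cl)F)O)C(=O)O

C11H11Cl3FNO3

Heavy atoms from the SMILES: 11 C, 3 Cl, 1 F, 1 N, 3 O.
Implicit hydrogens by atom environment:
  6 × C (aromatic): no H
  3 × C: 2 H each → 6
  3 × Cl: no H
  2 × O: 1 H each → 2
  1 × C: 3 H
  1 × C: no H
  1 × F: no H
  1 × N: no H
  1 × O: no H
  Total hydrogens = 11.
Molecular formula: C11H11Cl3FNO3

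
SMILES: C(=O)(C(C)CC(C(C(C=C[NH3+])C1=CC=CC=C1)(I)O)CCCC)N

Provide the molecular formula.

Heavy atoms from the SMILES: 19 C, 1 I, 2 N, 2 O.
Implicit hydrogens by atom environment:
  5 × C: 1 H each → 5
  5 × C (aromatic): 1 H each → 5
  4 × C: 2 H each → 8
  2 × C: 3 H each → 6
  2 × C: no H
  1 × C (aromatic): no H
  1 × I: no H
  1 × N (charge +1): 3 H
  1 × N: 2 H
  1 × O: 1 H
  1 × O: no H
  Total hydrogens = 30.
Net charge +1.
Molecular formula: C19H30IN2O2+

C19H30IN2O2+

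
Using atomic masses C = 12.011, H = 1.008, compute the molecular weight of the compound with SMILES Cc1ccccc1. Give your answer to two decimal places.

92.14

Molecular formula: C7H8.
M = 7×12.011 + 8×1.008 = 92.14 g/mol.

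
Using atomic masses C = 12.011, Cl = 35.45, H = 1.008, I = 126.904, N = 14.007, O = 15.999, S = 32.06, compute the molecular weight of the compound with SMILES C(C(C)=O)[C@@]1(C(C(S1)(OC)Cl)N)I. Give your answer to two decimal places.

335.58

Molecular formula: C7H11ClINO2S.
M = 7×12.011 + 1×35.45 + 11×1.008 + 1×126.904 + 1×14.007 + 2×15.999 + 1×32.06 = 335.58 g/mol.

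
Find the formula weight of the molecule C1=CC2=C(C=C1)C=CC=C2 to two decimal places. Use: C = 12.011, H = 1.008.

Molecular formula: C10H8.
M = 10×12.011 + 8×1.008 = 128.17 g/mol.

128.17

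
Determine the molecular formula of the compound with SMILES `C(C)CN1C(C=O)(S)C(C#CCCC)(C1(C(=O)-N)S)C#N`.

Heavy atoms from the SMILES: 14 C, 3 N, 2 O, 2 S.
Implicit hydrogens by atom environment:
  7 × C: no H
  4 × C: 2 H each → 8
  2 × C: 3 H each → 6
  2 × N: no H
  2 × O: no H
  2 × S: 1 H each → 2
  1 × C: 1 H
  1 × N: 2 H
  Total hydrogens = 19.
Molecular formula: C14H19N3O2S2

C14H19N3O2S2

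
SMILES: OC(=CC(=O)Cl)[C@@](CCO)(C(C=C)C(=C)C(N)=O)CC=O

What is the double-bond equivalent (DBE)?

6

Molecular formula from the SMILES: C14H18ClNO5.
DoU = (2C + 2 + N − H − X)/2 = (2·14 + 2 + 1 − 18 − 1)/2 = 12/2 = 6.
(Structurally: 0 ring(s) + 6 π bond(s) = 6.)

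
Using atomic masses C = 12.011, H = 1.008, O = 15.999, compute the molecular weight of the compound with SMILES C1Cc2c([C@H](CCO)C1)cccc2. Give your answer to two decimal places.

Molecular formula: C12H16O.
M = 12×12.011 + 16×1.008 + 1×15.999 = 176.26 g/mol.

176.26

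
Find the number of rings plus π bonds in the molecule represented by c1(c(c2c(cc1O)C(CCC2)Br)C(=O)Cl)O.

6

Molecular formula from the SMILES: C11H10BrClO3.
DoU = (2C + 2 + N − H − X)/2 = (2·11 + 2 + 0 − 10 − 2)/2 = 12/2 = 6.
(Structurally: 2 ring(s) + 4 π bond(s) = 6.)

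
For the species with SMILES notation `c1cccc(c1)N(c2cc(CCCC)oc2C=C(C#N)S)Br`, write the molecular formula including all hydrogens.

C17H17BrN2OS

Heavy atoms from the SMILES: 1 Br, 17 C, 2 N, 1 O, 1 S.
Implicit hydrogens by atom environment:
  6 × C (aromatic): 1 H each → 6
  4 × C (aromatic): no H
  3 × C: 2 H each → 6
  2 × C: no H
  2 × N: no H
  1 × Br: no H
  1 × C: 3 H
  1 × C: 1 H
  1 × O (aromatic): no H
  1 × S: 1 H
  Total hydrogens = 17.
Molecular formula: C17H17BrN2OS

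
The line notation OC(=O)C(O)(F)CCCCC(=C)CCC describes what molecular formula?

C11H19FO3

Heavy atoms from the SMILES: 11 C, 1 F, 3 O.
Implicit hydrogens by atom environment:
  7 × C: 2 H each → 14
  3 × C: no H
  2 × O: 1 H each → 2
  1 × C: 3 H
  1 × F: no H
  1 × O: no H
  Total hydrogens = 19.
Molecular formula: C11H19FO3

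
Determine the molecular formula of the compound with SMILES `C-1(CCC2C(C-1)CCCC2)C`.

C11H20

Heavy atoms from the SMILES: 11 C.
Implicit hydrogens by atom environment:
  7 × C: 2 H each → 14
  3 × C: 1 H each → 3
  1 × C: 3 H
  Total hydrogens = 20.
Molecular formula: C11H20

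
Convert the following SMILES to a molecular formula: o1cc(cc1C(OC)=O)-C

Heavy atoms from the SMILES: 7 C, 3 O.
Implicit hydrogens by atom environment:
  2 × C: 3 H each → 6
  2 × C (aromatic): 1 H each → 2
  2 × C (aromatic): no H
  2 × O: no H
  1 × C: no H
  1 × O (aromatic): no H
  Total hydrogens = 8.
Molecular formula: C7H8O3

C7H8O3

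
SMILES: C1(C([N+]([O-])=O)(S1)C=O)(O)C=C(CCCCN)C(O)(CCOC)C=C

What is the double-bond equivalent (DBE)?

Molecular formula from the SMILES: C15H24N2O6S.
DoU = (2C + 2 + N − H − X)/2 = (2·15 + 2 + 2 − 24 − 0)/2 = 10/2 = 5.
(Structurally: 1 ring(s) + 4 π bond(s) = 5.)

5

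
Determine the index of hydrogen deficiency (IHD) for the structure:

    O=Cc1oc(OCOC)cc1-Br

Molecular formula from the SMILES: C7H7BrO4.
DoU = (2C + 2 + N − H − X)/2 = (2·7 + 2 + 0 − 7 − 1)/2 = 8/2 = 4.
(Structurally: 1 ring(s) + 3 π bond(s) = 4.)

4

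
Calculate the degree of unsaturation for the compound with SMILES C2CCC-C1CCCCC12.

Molecular formula from the SMILES: C10H18.
DoU = (2C + 2 + N − H − X)/2 = (2·10 + 2 + 0 − 18 − 0)/2 = 4/2 = 2.
(Structurally: 2 ring(s) + 0 π bond(s) = 2.)

2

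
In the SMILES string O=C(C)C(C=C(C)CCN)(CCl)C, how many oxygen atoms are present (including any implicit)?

The symbol for oxygen appears 1 time in the SMILES.

1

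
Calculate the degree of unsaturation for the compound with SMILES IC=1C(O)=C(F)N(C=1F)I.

3

Molecular formula from the SMILES: C4HF2I2NO.
DoU = (2C + 2 + N − H − X)/2 = (2·4 + 2 + 1 − 1 − 4)/2 = 6/2 = 3.
(Structurally: 1 ring(s) + 2 π bond(s) = 3.)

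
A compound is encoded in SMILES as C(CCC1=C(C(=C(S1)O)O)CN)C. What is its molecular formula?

C9H15NO2S

Heavy atoms from the SMILES: 9 C, 1 N, 2 O, 1 S.
Implicit hydrogens by atom environment:
  4 × C: 2 H each → 8
  4 × C (aromatic): no H
  2 × O: 1 H each → 2
  1 × C: 3 H
  1 × N: 2 H
  1 × S (aromatic): no H
  Total hydrogens = 15.
Molecular formula: C9H15NO2S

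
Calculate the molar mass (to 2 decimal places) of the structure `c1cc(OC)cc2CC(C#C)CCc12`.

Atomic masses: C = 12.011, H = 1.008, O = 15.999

186.25

Molecular formula: C13H14O.
M = 13×12.011 + 14×1.008 + 1×15.999 = 186.25 g/mol.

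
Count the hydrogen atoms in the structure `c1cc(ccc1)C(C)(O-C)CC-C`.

Hydrogens are implicit in SMILES; fill each atom to its normal valence:
  5 × C (aromatic): 1 H each → 5
  3 × C: 3 H each → 9
  2 × C: 2 H each → 4
  1 × C: no H
  1 × C (aromatic): no H
  1 × O: no H
  Total hydrogens = 18.

18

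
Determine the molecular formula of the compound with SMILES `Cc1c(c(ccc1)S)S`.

Heavy atoms from the SMILES: 7 C, 2 S.
Implicit hydrogens by atom environment:
  3 × C (aromatic): 1 H each → 3
  3 × C (aromatic): no H
  2 × S: 1 H each → 2
  1 × C: 3 H
  Total hydrogens = 8.
Molecular formula: C7H8S2

C7H8S2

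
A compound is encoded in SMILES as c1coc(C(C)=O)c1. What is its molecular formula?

C6H6O2

Heavy atoms from the SMILES: 6 C, 2 O.
Implicit hydrogens by atom environment:
  3 × C (aromatic): 1 H each → 3
  1 × C: 3 H
  1 × C (aromatic): no H
  1 × C: no H
  1 × O (aromatic): no H
  1 × O: no H
  Total hydrogens = 6.
Molecular formula: C6H6O2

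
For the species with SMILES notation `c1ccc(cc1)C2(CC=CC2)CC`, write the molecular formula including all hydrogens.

C13H16

Heavy atoms from the SMILES: 13 C.
Implicit hydrogens by atom environment:
  5 × C (aromatic): 1 H each → 5
  3 × C: 2 H each → 6
  2 × C: 1 H each → 2
  1 × C: 3 H
  1 × C: no H
  1 × C (aromatic): no H
  Total hydrogens = 16.
Molecular formula: C13H16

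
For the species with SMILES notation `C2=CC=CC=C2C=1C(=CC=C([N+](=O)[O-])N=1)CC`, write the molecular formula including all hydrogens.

C13H12N2O2

Heavy atoms from the SMILES: 13 C, 2 N, 2 O.
Implicit hydrogens by atom environment:
  7 × C (aromatic): 1 H each → 7
  4 × C (aromatic): no H
  1 × C: 3 H
  1 × C: 2 H
  1 × N (aromatic): no H
  1 × N (charge +1): no H
  1 × O: no H
  1 × O (charge -1): no H
  Total hydrogens = 12.
Molecular formula: C13H12N2O2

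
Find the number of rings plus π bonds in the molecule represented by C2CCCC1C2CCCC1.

2

Molecular formula from the SMILES: C10H18.
DoU = (2C + 2 + N − H − X)/2 = (2·10 + 2 + 0 − 18 − 0)/2 = 4/2 = 2.
(Structurally: 2 ring(s) + 0 π bond(s) = 2.)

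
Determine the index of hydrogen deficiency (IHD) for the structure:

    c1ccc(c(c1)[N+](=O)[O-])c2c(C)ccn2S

Molecular formula from the SMILES: C11H10N2O2S.
DoU = (2C + 2 + N − H − X)/2 = (2·11 + 2 + 2 − 10 − 0)/2 = 16/2 = 8.
(Structurally: 2 ring(s) + 6 π bond(s) = 8.)

8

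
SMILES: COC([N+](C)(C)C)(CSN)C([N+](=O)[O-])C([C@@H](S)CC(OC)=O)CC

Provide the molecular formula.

Heavy atoms from the SMILES: 14 C, 3 N, 5 O, 2 S.
Implicit hydrogens by atom environment:
  6 × C: 3 H each → 18
  4 × O: no H
  3 × C: 2 H each → 6
  3 × C: 1 H each → 3
  2 × C: no H
  2 × N (charge +1): no H
  1 × N: 2 H
  1 × O (charge -1): no H
  1 × S: 1 H
  1 × S: no H
  Total hydrogens = 30.
Net charge +1.
Molecular formula: C14H30N3O5S2+

C14H30N3O5S2+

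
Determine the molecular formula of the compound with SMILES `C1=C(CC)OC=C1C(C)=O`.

C8H10O2

Heavy atoms from the SMILES: 8 C, 2 O.
Implicit hydrogens by atom environment:
  2 × C: 3 H each → 6
  2 × C (aromatic): 1 H each → 2
  2 × C (aromatic): no H
  1 × C: 2 H
  1 × C: no H
  1 × O (aromatic): no H
  1 × O: no H
  Total hydrogens = 10.
Molecular formula: C8H10O2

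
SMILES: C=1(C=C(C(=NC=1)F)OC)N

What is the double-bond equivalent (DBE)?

Molecular formula from the SMILES: C6H7FN2O.
DoU = (2C + 2 + N − H − X)/2 = (2·6 + 2 + 2 − 7 − 1)/2 = 8/2 = 4.
(Structurally: 1 ring(s) + 3 π bond(s) = 4.)

4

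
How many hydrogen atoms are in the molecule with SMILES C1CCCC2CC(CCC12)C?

20

Hydrogens are implicit in SMILES; fill each atom to its normal valence:
  7 × C: 2 H each → 14
  3 × C: 1 H each → 3
  1 × C: 3 H
  Total hydrogens = 20.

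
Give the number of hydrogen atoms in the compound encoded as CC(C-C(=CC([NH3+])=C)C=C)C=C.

Hydrogens are implicit in SMILES; fill each atom to its normal valence:
  4 × C: 2 H each → 8
  4 × C: 1 H each → 4
  2 × C: no H
  1 × C: 3 H
  1 × N (charge +1): 3 H
  Total hydrogens = 18.

18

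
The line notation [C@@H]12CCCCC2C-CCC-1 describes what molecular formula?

C10H18

Heavy atoms from the SMILES: 10 C.
Implicit hydrogens by atom environment:
  8 × C: 2 H each → 16
  2 × C: 1 H each → 2
  Total hydrogens = 18.
Molecular formula: C10H18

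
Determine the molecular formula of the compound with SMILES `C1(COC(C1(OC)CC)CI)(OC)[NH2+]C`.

C10H21INO3+

Heavy atoms from the SMILES: 10 C, 1 I, 1 N, 3 O.
Implicit hydrogens by atom environment:
  4 × C: 3 H each → 12
  3 × C: 2 H each → 6
  3 × O: no H
  2 × C: no H
  1 × C: 1 H
  1 × I: no H
  1 × N (charge +1): 2 H
  Total hydrogens = 21.
Net charge +1.
Molecular formula: C10H21INO3+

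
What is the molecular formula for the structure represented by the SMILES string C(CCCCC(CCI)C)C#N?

C10H18IN

Heavy atoms from the SMILES: 10 C, 1 I, 1 N.
Implicit hydrogens by atom environment:
  7 × C: 2 H each → 14
  1 × C: 3 H
  1 × C: 1 H
  1 × C: no H
  1 × I: no H
  1 × N: no H
  Total hydrogens = 18.
Molecular formula: C10H18IN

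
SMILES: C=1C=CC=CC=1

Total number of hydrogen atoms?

Hydrogens are implicit in SMILES; fill each atom to its normal valence:
  6 × C (aromatic): 1 H each → 6
  Total hydrogens = 6.

6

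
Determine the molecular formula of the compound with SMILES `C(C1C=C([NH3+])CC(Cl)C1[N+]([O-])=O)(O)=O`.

Heavy atoms from the SMILES: 7 C, 1 Cl, 2 N, 4 O.
Implicit hydrogens by atom environment:
  4 × C: 1 H each → 4
  2 × C: no H
  2 × O: no H
  1 × C: 2 H
  1 × Cl: no H
  1 × N (charge +1): 3 H
  1 × N (charge +1): no H
  1 × O: 1 H
  1 × O (charge -1): no H
  Total hydrogens = 10.
Net charge +1.
Molecular formula: C7H10ClN2O4+

C7H10ClN2O4+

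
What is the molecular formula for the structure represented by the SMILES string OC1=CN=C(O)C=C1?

Heavy atoms from the SMILES: 5 C, 1 N, 2 O.
Implicit hydrogens by atom environment:
  3 × C (aromatic): 1 H each → 3
  2 × C (aromatic): no H
  2 × O: 1 H each → 2
  1 × N (aromatic): no H
  Total hydrogens = 5.
Molecular formula: C5H5NO2

C5H5NO2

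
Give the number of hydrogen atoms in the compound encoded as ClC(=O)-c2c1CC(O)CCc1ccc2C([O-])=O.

10

Hydrogens are implicit in SMILES; fill each atom to its normal valence:
  4 × C (aromatic): no H
  3 × C: 2 H each → 6
  2 × C (aromatic): 1 H each → 2
  2 × C: no H
  2 × O: no H
  1 × C: 1 H
  1 × Cl: no H
  1 × O: 1 H
  1 × O (charge -1): no H
  Total hydrogens = 10.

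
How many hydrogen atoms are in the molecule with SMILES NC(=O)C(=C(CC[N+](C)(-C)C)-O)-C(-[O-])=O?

16

Hydrogens are implicit in SMILES; fill each atom to its normal valence:
  4 × C: no H
  3 × C: 3 H each → 9
  2 × C: 2 H each → 4
  2 × O: no H
  1 × N: 2 H
  1 × N (charge +1): no H
  1 × O: 1 H
  1 × O (charge -1): no H
  Total hydrogens = 16.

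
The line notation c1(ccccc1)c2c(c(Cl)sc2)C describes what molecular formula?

Heavy atoms from the SMILES: 11 C, 1 Cl, 1 S.
Implicit hydrogens by atom environment:
  6 × C (aromatic): 1 H each → 6
  4 × C (aromatic): no H
  1 × C: 3 H
  1 × Cl: no H
  1 × S (aromatic): no H
  Total hydrogens = 9.
Molecular formula: C11H9ClS

C11H9ClS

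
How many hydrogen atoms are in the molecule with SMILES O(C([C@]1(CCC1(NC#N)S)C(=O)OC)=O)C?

Hydrogens are implicit in SMILES; fill each atom to its normal valence:
  5 × C: no H
  4 × O: no H
  2 × C: 3 H each → 6
  2 × C: 2 H each → 4
  1 × N: 1 H
  1 × N: no H
  1 × S: 1 H
  Total hydrogens = 12.

12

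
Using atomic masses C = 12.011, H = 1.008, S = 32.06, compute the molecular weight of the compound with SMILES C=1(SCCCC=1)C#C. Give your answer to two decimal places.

124.20

Molecular formula: C7H8S.
M = 7×12.011 + 8×1.008 + 1×32.06 = 124.20 g/mol.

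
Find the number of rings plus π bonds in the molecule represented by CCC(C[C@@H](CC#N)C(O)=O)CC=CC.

Molecular formula from the SMILES: C12H19NO2.
DoU = (2C + 2 + N − H − X)/2 = (2·12 + 2 + 1 − 19 − 0)/2 = 8/2 = 4.
(Structurally: 0 ring(s) + 4 π bond(s) = 4.)

4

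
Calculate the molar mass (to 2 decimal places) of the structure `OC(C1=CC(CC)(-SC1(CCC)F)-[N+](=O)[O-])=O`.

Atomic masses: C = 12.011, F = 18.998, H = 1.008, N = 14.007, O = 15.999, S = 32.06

Molecular formula: C10H14FNO4S.
M = 10×12.011 + 1×18.998 + 14×1.008 + 1×14.007 + 4×15.999 + 1×32.06 = 263.28 g/mol.

263.28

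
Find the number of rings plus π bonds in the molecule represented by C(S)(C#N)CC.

Molecular formula from the SMILES: C4H7NS.
DoU = (2C + 2 + N − H − X)/2 = (2·4 + 2 + 1 − 7 − 0)/2 = 4/2 = 2.
(Structurally: 0 ring(s) + 2 π bond(s) = 2.)

2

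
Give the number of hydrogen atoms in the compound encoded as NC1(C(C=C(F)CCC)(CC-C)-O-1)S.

Hydrogens are implicit in SMILES; fill each atom to its normal valence:
  4 × C: 2 H each → 8
  3 × C: no H
  2 × C: 3 H each → 6
  1 × C: 1 H
  1 × F: no H
  1 × N: 2 H
  1 × O: no H
  1 × S: 1 H
  Total hydrogens = 18.

18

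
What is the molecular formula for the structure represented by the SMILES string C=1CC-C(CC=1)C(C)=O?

C8H12O

Heavy atoms from the SMILES: 8 C, 1 O.
Implicit hydrogens by atom environment:
  3 × C: 2 H each → 6
  3 × C: 1 H each → 3
  1 × C: 3 H
  1 × C: no H
  1 × O: no H
  Total hydrogens = 12.
Molecular formula: C8H12O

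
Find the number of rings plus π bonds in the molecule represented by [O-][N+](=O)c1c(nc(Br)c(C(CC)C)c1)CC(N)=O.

6

Molecular formula from the SMILES: C11H14BrN3O3.
DoU = (2C + 2 + N − H − X)/2 = (2·11 + 2 + 3 − 14 − 1)/2 = 12/2 = 6.
(Structurally: 1 ring(s) + 5 π bond(s) = 6.)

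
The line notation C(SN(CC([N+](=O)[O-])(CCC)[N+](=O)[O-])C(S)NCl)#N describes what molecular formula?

C7H12ClN5O4S2

Heavy atoms from the SMILES: 7 C, 1 Cl, 5 N, 4 O, 2 S.
Implicit hydrogens by atom environment:
  3 × C: 2 H each → 6
  2 × C: no H
  2 × N: no H
  2 × N (charge +1): no H
  2 × O: no H
  2 × O (charge -1): no H
  1 × C: 3 H
  1 × C: 1 H
  1 × Cl: no H
  1 × N: 1 H
  1 × S: 1 H
  1 × S: no H
  Total hydrogens = 12.
Molecular formula: C7H12ClN5O4S2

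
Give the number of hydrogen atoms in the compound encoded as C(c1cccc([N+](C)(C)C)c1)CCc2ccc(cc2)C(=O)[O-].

23

Hydrogens are implicit in SMILES; fill each atom to its normal valence:
  8 × C (aromatic): 1 H each → 8
  4 × C (aromatic): no H
  3 × C: 3 H each → 9
  3 × C: 2 H each → 6
  1 × C: no H
  1 × N (charge +1): no H
  1 × O: no H
  1 × O (charge -1): no H
  Total hydrogens = 23.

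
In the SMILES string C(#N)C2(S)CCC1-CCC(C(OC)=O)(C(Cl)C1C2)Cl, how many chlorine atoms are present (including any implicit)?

2

The symbol for chlorine appears 2 times in the SMILES.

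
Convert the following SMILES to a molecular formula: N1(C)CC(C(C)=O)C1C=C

Heavy atoms from the SMILES: 8 C, 1 N, 1 O.
Implicit hydrogens by atom environment:
  3 × C: 1 H each → 3
  2 × C: 3 H each → 6
  2 × C: 2 H each → 4
  1 × C: no H
  1 × N: no H
  1 × O: no H
  Total hydrogens = 13.
Molecular formula: C8H13NO

C8H13NO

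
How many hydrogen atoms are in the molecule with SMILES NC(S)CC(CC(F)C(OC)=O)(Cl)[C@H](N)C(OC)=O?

18

Hydrogens are implicit in SMILES; fill each atom to its normal valence:
  4 × O: no H
  3 × C: 1 H each → 3
  3 × C: no H
  2 × C: 3 H each → 6
  2 × C: 2 H each → 4
  2 × N: 2 H each → 4
  1 × Cl: no H
  1 × F: no H
  1 × S: 1 H
  Total hydrogens = 18.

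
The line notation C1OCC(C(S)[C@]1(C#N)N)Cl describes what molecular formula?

C6H9ClN2OS

Heavy atoms from the SMILES: 6 C, 1 Cl, 2 N, 1 O, 1 S.
Implicit hydrogens by atom environment:
  2 × C: 2 H each → 4
  2 × C: 1 H each → 2
  2 × C: no H
  1 × Cl: no H
  1 × N: 2 H
  1 × N: no H
  1 × O: no H
  1 × S: 1 H
  Total hydrogens = 9.
Molecular formula: C6H9ClN2OS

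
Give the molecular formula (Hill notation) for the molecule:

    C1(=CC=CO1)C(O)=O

C5H4O3

Heavy atoms from the SMILES: 5 C, 3 O.
Implicit hydrogens by atom environment:
  3 × C (aromatic): 1 H each → 3
  1 × C (aromatic): no H
  1 × C: no H
  1 × O: 1 H
  1 × O (aromatic): no H
  1 × O: no H
  Total hydrogens = 4.
Molecular formula: C5H4O3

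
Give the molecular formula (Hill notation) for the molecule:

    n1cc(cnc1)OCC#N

Heavy atoms from the SMILES: 6 C, 3 N, 1 O.
Implicit hydrogens by atom environment:
  3 × C (aromatic): 1 H each → 3
  2 × N (aromatic): no H
  1 × C: 2 H
  1 × C (aromatic): no H
  1 × C: no H
  1 × N: no H
  1 × O: no H
  Total hydrogens = 5.
Molecular formula: C6H5N3O

C6H5N3O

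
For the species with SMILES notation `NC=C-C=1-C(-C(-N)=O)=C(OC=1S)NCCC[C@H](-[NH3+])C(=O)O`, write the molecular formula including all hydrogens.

Heavy atoms from the SMILES: 12 C, 4 N, 4 O, 1 S.
Implicit hydrogens by atom environment:
  4 × C (aromatic): no H
  3 × C: 2 H each → 6
  3 × C: 1 H each → 3
  2 × C: no H
  2 × N: 2 H each → 4
  2 × O: no H
  1 × N (charge +1): 3 H
  1 × N: 1 H
  1 × O: 1 H
  1 × O (aromatic): no H
  1 × S: 1 H
  Total hydrogens = 19.
Net charge +1.
Molecular formula: C12H19N4O4S+

C12H19N4O4S+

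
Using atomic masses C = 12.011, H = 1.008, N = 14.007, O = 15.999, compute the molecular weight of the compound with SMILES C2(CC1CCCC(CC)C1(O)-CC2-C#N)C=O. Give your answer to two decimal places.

235.33

Molecular formula: C14H21NO2.
M = 14×12.011 + 21×1.008 + 1×14.007 + 2×15.999 = 235.33 g/mol.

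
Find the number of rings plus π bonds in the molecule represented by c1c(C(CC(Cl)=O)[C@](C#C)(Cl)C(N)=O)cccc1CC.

Molecular formula from the SMILES: C15H15Cl2NO2.
DoU = (2C + 2 + N − H − X)/2 = (2·15 + 2 + 1 − 15 − 2)/2 = 16/2 = 8.
(Structurally: 1 ring(s) + 7 π bond(s) = 8.)

8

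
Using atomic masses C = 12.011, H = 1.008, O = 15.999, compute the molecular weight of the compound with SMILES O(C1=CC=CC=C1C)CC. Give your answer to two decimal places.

136.19

Molecular formula: C9H12O.
M = 9×12.011 + 12×1.008 + 1×15.999 = 136.19 g/mol.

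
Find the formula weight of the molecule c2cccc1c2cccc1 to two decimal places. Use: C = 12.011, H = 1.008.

128.17

Molecular formula: C10H8.
M = 10×12.011 + 8×1.008 = 128.17 g/mol.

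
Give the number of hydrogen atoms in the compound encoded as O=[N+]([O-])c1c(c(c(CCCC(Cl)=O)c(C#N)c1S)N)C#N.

Hydrogens are implicit in SMILES; fill each atom to its normal valence:
  6 × C (aromatic): no H
  3 × C: 2 H each → 6
  3 × C: no H
  2 × N: no H
  2 × O: no H
  1 × Cl: no H
  1 × N: 2 H
  1 × N (charge +1): no H
  1 × O (charge -1): no H
  1 × S: 1 H
  Total hydrogens = 9.

9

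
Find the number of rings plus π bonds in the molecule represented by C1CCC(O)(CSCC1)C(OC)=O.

2

Molecular formula from the SMILES: C9H16O3S.
DoU = (2C + 2 + N − H − X)/2 = (2·9 + 2 + 0 − 16 − 0)/2 = 4/2 = 2.
(Structurally: 1 ring(s) + 1 π bond(s) = 2.)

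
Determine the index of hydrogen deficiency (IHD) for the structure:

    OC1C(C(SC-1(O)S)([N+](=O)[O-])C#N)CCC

4

Molecular formula from the SMILES: C8H12N2O4S2.
DoU = (2C + 2 + N − H − X)/2 = (2·8 + 2 + 2 − 12 − 0)/2 = 8/2 = 4.
(Structurally: 1 ring(s) + 3 π bond(s) = 4.)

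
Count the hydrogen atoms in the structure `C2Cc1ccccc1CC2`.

12

Hydrogens are implicit in SMILES; fill each atom to its normal valence:
  4 × C: 2 H each → 8
  4 × C (aromatic): 1 H each → 4
  2 × C (aromatic): no H
  Total hydrogens = 12.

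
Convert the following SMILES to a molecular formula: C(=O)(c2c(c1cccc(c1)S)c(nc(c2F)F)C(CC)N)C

Heavy atoms from the SMILES: 16 C, 2 F, 2 N, 1 O, 1 S.
Implicit hydrogens by atom environment:
  7 × C (aromatic): no H
  4 × C (aromatic): 1 H each → 4
  2 × C: 3 H each → 6
  2 × F: no H
  1 × C: 2 H
  1 × C: 1 H
  1 × C: no H
  1 × N: 2 H
  1 × N (aromatic): no H
  1 × O: no H
  1 × S: 1 H
  Total hydrogens = 16.
Molecular formula: C16H16F2N2OS

C16H16F2N2OS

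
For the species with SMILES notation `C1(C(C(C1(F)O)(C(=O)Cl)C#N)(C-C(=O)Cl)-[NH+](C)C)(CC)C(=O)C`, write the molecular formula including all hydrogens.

C14H18Cl2FN2O4+

Heavy atoms from the SMILES: 14 C, 2 Cl, 1 F, 2 N, 4 O.
Implicit hydrogens by atom environment:
  8 × C: no H
  4 × C: 3 H each → 12
  3 × O: no H
  2 × C: 2 H each → 4
  2 × Cl: no H
  1 × F: no H
  1 × N (charge +1): 1 H
  1 × N: no H
  1 × O: 1 H
  Total hydrogens = 18.
Net charge +1.
Molecular formula: C14H18Cl2FN2O4+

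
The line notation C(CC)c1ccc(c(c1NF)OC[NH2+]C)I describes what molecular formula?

C11H17FIN2O+

Heavy atoms from the SMILES: 11 C, 1 F, 1 I, 2 N, 1 O.
Implicit hydrogens by atom environment:
  4 × C (aromatic): no H
  3 × C: 2 H each → 6
  2 × C: 3 H each → 6
  2 × C (aromatic): 1 H each → 2
  1 × F: no H
  1 × I: no H
  1 × N (charge +1): 2 H
  1 × N: 1 H
  1 × O: no H
  Total hydrogens = 17.
Net charge +1.
Molecular formula: C11H17FIN2O+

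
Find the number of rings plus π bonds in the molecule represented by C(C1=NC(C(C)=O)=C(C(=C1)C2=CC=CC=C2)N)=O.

10

Molecular formula from the SMILES: C14H12N2O2.
DoU = (2C + 2 + N − H − X)/2 = (2·14 + 2 + 2 − 12 − 0)/2 = 20/2 = 10.
(Structurally: 2 ring(s) + 8 π bond(s) = 10.)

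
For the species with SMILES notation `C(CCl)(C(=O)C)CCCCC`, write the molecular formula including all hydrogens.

C9H17ClO

Heavy atoms from the SMILES: 9 C, 1 Cl, 1 O.
Implicit hydrogens by atom environment:
  5 × C: 2 H each → 10
  2 × C: 3 H each → 6
  1 × C: 1 H
  1 × C: no H
  1 × Cl: no H
  1 × O: no H
  Total hydrogens = 17.
Molecular formula: C9H17ClO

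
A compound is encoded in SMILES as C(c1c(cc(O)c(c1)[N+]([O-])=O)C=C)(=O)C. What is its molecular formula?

Heavy atoms from the SMILES: 10 C, 1 N, 4 O.
Implicit hydrogens by atom environment:
  4 × C (aromatic): no H
  2 × C (aromatic): 1 H each → 2
  2 × O: no H
  1 × C: 3 H
  1 × C: 2 H
  1 × C: 1 H
  1 × C: no H
  1 × N (charge +1): no H
  1 × O: 1 H
  1 × O (charge -1): no H
  Total hydrogens = 9.
Molecular formula: C10H9NO4

C10H9NO4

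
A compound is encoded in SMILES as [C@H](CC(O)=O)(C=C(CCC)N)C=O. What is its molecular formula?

C9H15NO3

Heavy atoms from the SMILES: 9 C, 1 N, 3 O.
Implicit hydrogens by atom environment:
  3 × C: 2 H each → 6
  3 × C: 1 H each → 3
  2 × C: no H
  2 × O: no H
  1 × C: 3 H
  1 × N: 2 H
  1 × O: 1 H
  Total hydrogens = 15.
Molecular formula: C9H15NO3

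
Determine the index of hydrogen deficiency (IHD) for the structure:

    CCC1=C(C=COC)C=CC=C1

5

Molecular formula from the SMILES: C11H14O.
DoU = (2C + 2 + N − H − X)/2 = (2·11 + 2 + 0 − 14 − 0)/2 = 10/2 = 5.
(Structurally: 1 ring(s) + 4 π bond(s) = 5.)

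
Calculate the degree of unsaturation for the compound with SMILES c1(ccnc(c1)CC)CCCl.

Molecular formula from the SMILES: C9H12ClN.
DoU = (2C + 2 + N − H − X)/2 = (2·9 + 2 + 1 − 12 − 1)/2 = 8/2 = 4.
(Structurally: 1 ring(s) + 3 π bond(s) = 4.)

4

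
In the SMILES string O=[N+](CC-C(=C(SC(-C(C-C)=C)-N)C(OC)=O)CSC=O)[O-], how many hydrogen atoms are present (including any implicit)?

20

Hydrogens are implicit in SMILES; fill each atom to its normal valence:
  5 × C: 2 H each → 10
  4 × C: no H
  4 × O: no H
  2 × C: 3 H each → 6
  2 × C: 1 H each → 2
  2 × S: no H
  1 × N: 2 H
  1 × N (charge +1): no H
  1 × O (charge -1): no H
  Total hydrogens = 20.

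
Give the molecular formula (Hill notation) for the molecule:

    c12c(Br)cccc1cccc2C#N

C11H6BrN

Heavy atoms from the SMILES: 1 Br, 11 C, 1 N.
Implicit hydrogens by atom environment:
  6 × C (aromatic): 1 H each → 6
  4 × C (aromatic): no H
  1 × Br: no H
  1 × C: no H
  1 × N: no H
  Total hydrogens = 6.
Molecular formula: C11H6BrN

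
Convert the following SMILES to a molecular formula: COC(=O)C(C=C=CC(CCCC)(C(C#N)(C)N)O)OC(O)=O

C15H22N2O6

Heavy atoms from the SMILES: 15 C, 2 N, 6 O.
Implicit hydrogens by atom environment:
  6 × C: no H
  4 × O: no H
  3 × C: 3 H each → 9
  3 × C: 2 H each → 6
  3 × C: 1 H each → 3
  2 × O: 1 H each → 2
  1 × N: 2 H
  1 × N: no H
  Total hydrogens = 22.
Molecular formula: C15H22N2O6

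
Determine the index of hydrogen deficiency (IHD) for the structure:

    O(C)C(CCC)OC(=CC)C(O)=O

Molecular formula from the SMILES: C9H16O4.
DoU = (2C + 2 + N − H − X)/2 = (2·9 + 2 + 0 − 16 − 0)/2 = 4/2 = 2.
(Structurally: 0 ring(s) + 2 π bond(s) = 2.)

2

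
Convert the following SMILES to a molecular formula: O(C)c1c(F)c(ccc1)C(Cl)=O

C8H6ClFO2

Heavy atoms from the SMILES: 8 C, 1 Cl, 1 F, 2 O.
Implicit hydrogens by atom environment:
  3 × C (aromatic): 1 H each → 3
  3 × C (aromatic): no H
  2 × O: no H
  1 × C: 3 H
  1 × C: no H
  1 × Cl: no H
  1 × F: no H
  Total hydrogens = 6.
Molecular formula: C8H6ClFO2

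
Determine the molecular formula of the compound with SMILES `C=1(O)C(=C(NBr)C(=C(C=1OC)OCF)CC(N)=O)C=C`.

C12H14BrFN2O4

Heavy atoms from the SMILES: 1 Br, 12 C, 1 F, 2 N, 4 O.
Implicit hydrogens by atom environment:
  6 × C (aromatic): no H
  3 × C: 2 H each → 6
  3 × O: no H
  1 × Br: no H
  1 × C: 3 H
  1 × C: 1 H
  1 × C: no H
  1 × F: no H
  1 × N: 2 H
  1 × N: 1 H
  1 × O: 1 H
  Total hydrogens = 14.
Molecular formula: C12H14BrFN2O4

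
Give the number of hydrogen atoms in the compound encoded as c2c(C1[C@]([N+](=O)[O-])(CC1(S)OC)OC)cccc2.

15

Hydrogens are implicit in SMILES; fill each atom to its normal valence:
  5 × C (aromatic): 1 H each → 5
  3 × O: no H
  2 × C: 3 H each → 6
  2 × C: no H
  1 × C: 2 H
  1 × C: 1 H
  1 × C (aromatic): no H
  1 × N (charge +1): no H
  1 × O (charge -1): no H
  1 × S: 1 H
  Total hydrogens = 15.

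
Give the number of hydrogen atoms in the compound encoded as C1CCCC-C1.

Hydrogens are implicit in SMILES; fill each atom to its normal valence:
  6 × C: 2 H each → 12
  Total hydrogens = 12.

12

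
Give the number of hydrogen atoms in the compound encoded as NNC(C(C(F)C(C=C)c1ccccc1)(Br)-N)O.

Hydrogens are implicit in SMILES; fill each atom to its normal valence:
  5 × C (aromatic): 1 H each → 5
  4 × C: 1 H each → 4
  2 × N: 2 H each → 4
  1 × Br: no H
  1 × C: 2 H
  1 × C: no H
  1 × C (aromatic): no H
  1 × F: no H
  1 × N: 1 H
  1 × O: 1 H
  Total hydrogens = 17.

17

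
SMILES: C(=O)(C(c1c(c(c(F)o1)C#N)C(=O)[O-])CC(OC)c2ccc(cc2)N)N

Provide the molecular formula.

Heavy atoms from the SMILES: 17 C, 1 F, 3 N, 5 O.
Implicit hydrogens by atom environment:
  6 × C (aromatic): no H
  4 × C (aromatic): 1 H each → 4
  3 × C: no H
  3 × O: no H
  2 × C: 1 H each → 2
  2 × N: 2 H each → 4
  1 × C: 3 H
  1 × C: 2 H
  1 × F: no H
  1 × N: no H
  1 × O (aromatic): no H
  1 × O (charge -1): no H
  Total hydrogens = 15.
Net charge -1.
Molecular formula: C17H15FN3O5-

C17H15FN3O5-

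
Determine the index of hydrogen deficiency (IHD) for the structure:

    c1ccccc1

Molecular formula from the SMILES: C6H6.
DoU = (2C + 2 + N − H − X)/2 = (2·6 + 2 + 0 − 6 − 0)/2 = 8/2 = 4.
(Structurally: 1 ring(s) + 3 π bond(s) = 4.)

4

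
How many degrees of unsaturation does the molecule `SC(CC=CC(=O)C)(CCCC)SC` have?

Molecular formula from the SMILES: C11H20OS2.
DoU = (2C + 2 + N − H − X)/2 = (2·11 + 2 + 0 − 20 − 0)/2 = 4/2 = 2.
(Structurally: 0 ring(s) + 2 π bond(s) = 2.)

2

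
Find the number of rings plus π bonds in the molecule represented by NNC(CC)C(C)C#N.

2

Molecular formula from the SMILES: C6H13N3.
DoU = (2C + 2 + N − H − X)/2 = (2·6 + 2 + 3 − 13 − 0)/2 = 4/2 = 2.
(Structurally: 0 ring(s) + 2 π bond(s) = 2.)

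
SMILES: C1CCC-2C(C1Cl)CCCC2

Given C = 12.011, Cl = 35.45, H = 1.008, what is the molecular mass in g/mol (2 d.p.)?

172.70

Molecular formula: C10H17Cl.
M = 10×12.011 + 1×35.45 + 17×1.008 = 172.70 g/mol.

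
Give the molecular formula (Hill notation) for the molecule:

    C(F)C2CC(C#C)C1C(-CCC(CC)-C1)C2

C15H23F

Heavy atoms from the SMILES: 15 C, 1 F.
Implicit hydrogens by atom environment:
  7 × C: 2 H each → 14
  6 × C: 1 H each → 6
  1 × C: 3 H
  1 × C: no H
  1 × F: no H
  Total hydrogens = 23.
Molecular formula: C15H23F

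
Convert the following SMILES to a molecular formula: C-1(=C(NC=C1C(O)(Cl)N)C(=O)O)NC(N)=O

C7H9ClN4O4

Heavy atoms from the SMILES: 7 C, 1 Cl, 4 N, 4 O.
Implicit hydrogens by atom environment:
  3 × C (aromatic): no H
  3 × C: no H
  2 × N: 2 H each → 4
  2 × O: 1 H each → 2
  2 × O: no H
  1 × C (aromatic): 1 H
  1 × Cl: no H
  1 × N (aromatic): 1 H
  1 × N: 1 H
  Total hydrogens = 9.
Molecular formula: C7H9ClN4O4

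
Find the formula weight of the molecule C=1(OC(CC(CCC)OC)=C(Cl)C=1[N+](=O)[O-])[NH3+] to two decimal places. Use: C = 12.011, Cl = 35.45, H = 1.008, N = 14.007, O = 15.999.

263.70

Molecular formula: C10H16ClN2O4+.
M = 10×12.011 + 1×35.45 + 16×1.008 + 2×14.007 + 4×15.999 = 263.70 g/mol.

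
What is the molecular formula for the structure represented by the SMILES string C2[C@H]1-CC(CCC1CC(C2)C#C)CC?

C14H22

Heavy atoms from the SMILES: 14 C.
Implicit hydrogens by atom environment:
  7 × C: 2 H each → 14
  5 × C: 1 H each → 5
  1 × C: 3 H
  1 × C: no H
  Total hydrogens = 22.
Molecular formula: C14H22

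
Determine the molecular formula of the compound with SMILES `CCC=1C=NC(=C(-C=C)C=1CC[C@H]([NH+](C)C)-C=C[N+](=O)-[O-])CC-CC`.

Heavy atoms from the SMILES: 20 C, 3 N, 2 O.
Implicit hydrogens by atom environment:
  7 × C: 2 H each → 14
  4 × C: 3 H each → 12
  4 × C: 1 H each → 4
  4 × C (aromatic): no H
  1 × C (aromatic): 1 H
  1 × N (charge +1): 1 H
  1 × N (aromatic): no H
  1 × N (charge +1): no H
  1 × O: no H
  1 × O (charge -1): no H
  Total hydrogens = 32.
Net charge +1.
Molecular formula: C20H32N3O2+

C20H32N3O2+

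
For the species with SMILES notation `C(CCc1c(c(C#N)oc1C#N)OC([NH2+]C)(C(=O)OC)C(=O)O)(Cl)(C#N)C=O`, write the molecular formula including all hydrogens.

C16H14ClN4O7+

Heavy atoms from the SMILES: 16 C, 1 Cl, 4 N, 7 O.
Implicit hydrogens by atom environment:
  7 × C: no H
  5 × O: no H
  4 × C (aromatic): no H
  3 × N: no H
  2 × C: 3 H each → 6
  2 × C: 2 H each → 4
  1 × C: 1 H
  1 × Cl: no H
  1 × N (charge +1): 2 H
  1 × O: 1 H
  1 × O (aromatic): no H
  Total hydrogens = 14.
Net charge +1.
Molecular formula: C16H14ClN4O7+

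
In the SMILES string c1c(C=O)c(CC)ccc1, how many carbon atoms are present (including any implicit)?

9

The symbol for carbon appears 9 times in the SMILES. Lowercase c denotes aromatic carbon and counts toward C.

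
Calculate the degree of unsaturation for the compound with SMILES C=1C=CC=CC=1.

Molecular formula from the SMILES: C6H6.
DoU = (2C + 2 + N − H − X)/2 = (2·6 + 2 + 0 − 6 − 0)/2 = 8/2 = 4.
(Structurally: 1 ring(s) + 3 π bond(s) = 4.)

4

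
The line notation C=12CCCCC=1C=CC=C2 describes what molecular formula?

C10H12

Heavy atoms from the SMILES: 10 C.
Implicit hydrogens by atom environment:
  4 × C: 2 H each → 8
  4 × C (aromatic): 1 H each → 4
  2 × C (aromatic): no H
  Total hydrogens = 12.
Molecular formula: C10H12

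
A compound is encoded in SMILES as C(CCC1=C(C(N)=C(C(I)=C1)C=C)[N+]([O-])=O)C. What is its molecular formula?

C12H15IN2O2

Heavy atoms from the SMILES: 12 C, 1 I, 2 N, 2 O.
Implicit hydrogens by atom environment:
  5 × C (aromatic): no H
  4 × C: 2 H each → 8
  1 × C: 3 H
  1 × C (aromatic): 1 H
  1 × C: 1 H
  1 × I: no H
  1 × N: 2 H
  1 × N (charge +1): no H
  1 × O: no H
  1 × O (charge -1): no H
  Total hydrogens = 15.
Molecular formula: C12H15IN2O2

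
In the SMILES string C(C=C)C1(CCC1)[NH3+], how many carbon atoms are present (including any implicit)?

7

The symbol for carbon appears 7 times in the SMILES.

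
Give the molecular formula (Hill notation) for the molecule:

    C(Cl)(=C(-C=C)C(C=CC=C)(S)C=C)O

Heavy atoms from the SMILES: 11 C, 1 Cl, 1 O, 1 S.
Implicit hydrogens by atom environment:
  5 × C: 1 H each → 5
  3 × C: 2 H each → 6
  3 × C: no H
  1 × Cl: no H
  1 × O: 1 H
  1 × S: 1 H
  Total hydrogens = 13.
Molecular formula: C11H13ClOS

C11H13ClOS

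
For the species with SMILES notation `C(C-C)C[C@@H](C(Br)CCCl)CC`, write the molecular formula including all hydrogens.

C10H20BrCl

Heavy atoms from the SMILES: 1 Br, 10 C, 1 Cl.
Implicit hydrogens by atom environment:
  6 × C: 2 H each → 12
  2 × C: 3 H each → 6
  2 × C: 1 H each → 2
  1 × Br: no H
  1 × Cl: no H
  Total hydrogens = 20.
Molecular formula: C10H20BrCl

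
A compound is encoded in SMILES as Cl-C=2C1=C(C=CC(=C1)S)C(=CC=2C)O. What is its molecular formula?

Heavy atoms from the SMILES: 11 C, 1 Cl, 1 O, 1 S.
Implicit hydrogens by atom environment:
  6 × C (aromatic): no H
  4 × C (aromatic): 1 H each → 4
  1 × C: 3 H
  1 × Cl: no H
  1 × O: 1 H
  1 × S: 1 H
  Total hydrogens = 9.
Molecular formula: C11H9ClOS

C11H9ClOS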